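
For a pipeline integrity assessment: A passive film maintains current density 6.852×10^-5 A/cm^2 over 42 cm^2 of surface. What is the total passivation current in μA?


I = i_pass * A, then convert A → μA (×10^6)
I = 6.852×10^-5 * 42 * 10^6 = 2877.84 μA

2877.84 μA


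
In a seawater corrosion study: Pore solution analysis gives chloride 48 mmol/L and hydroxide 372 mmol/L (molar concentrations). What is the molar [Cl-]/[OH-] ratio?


Threshold parameter = [Cl-] / [OH-] (molar basis; both in mmol/L, so units cancel)
Ratio = 48 / 372 = 0.13

0.13


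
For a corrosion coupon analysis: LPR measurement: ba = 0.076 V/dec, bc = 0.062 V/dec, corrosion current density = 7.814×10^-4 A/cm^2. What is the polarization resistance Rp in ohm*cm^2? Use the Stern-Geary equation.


Apply the Stern-Geary equation: Rp = ba*bc / (2.303*icorr*(ba+bc))
ba*bc = 0.076*0.062 = 0.004712
ba+bc = 0.138; 2.303*icorr*(ba+bc) = 2.303*7.814×10^-4*0.138 = 2.4833986×10^-4
Rp = 0.004712 / 2.4833986×10^-4 = 19.0 ohm*cm^2

19.0 ohm*cm^2


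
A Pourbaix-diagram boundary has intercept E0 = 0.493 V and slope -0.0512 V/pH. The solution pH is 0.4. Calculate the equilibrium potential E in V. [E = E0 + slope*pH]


Apply the Pourbaix line equation: E = E0 + slope*pH
E = 0.493 + (-0.0512)*0.4 = 0.493 + (-0.02048) = 0.47252 V
Rounded to 3 decimal places: E = 0.473 V

0.473 V


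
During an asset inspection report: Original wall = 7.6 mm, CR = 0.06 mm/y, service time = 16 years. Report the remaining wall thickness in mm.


Remaining wall = original − CR × time
t = 7.6 − 0.06*16 = 7.6 − 0.96 = 6.64 mm

6.64 mm


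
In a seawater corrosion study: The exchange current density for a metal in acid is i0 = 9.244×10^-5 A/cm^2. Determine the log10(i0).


i0 = 9.244×10^-5 A/cm^2
log10(i0) = -4.034

-4.034


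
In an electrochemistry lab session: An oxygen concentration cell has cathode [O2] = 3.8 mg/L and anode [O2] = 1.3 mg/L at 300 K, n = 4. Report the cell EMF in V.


Apply the Nernst concentration-cell relation: E = (RT/nF)*ln(C_cathode/C_anode)
RT/nF = 8.314*300/(4*96485) = 0.00646266 V
ln(3.8/1.3) = 1.07264
E = 0.00646266 * 1.07264 = 0.00693 V

0.00693 V


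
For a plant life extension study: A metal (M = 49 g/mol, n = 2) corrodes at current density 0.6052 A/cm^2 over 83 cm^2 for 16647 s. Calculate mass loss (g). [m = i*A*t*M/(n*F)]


Apply Faraday's law: m = i*A*t*M / (n*F)
Total charge passed Q = i*A*t = 0.6052*83*16647 = 836205.4452 C
m = Q*M/(n*F) = 836205.4452*49/(2*96485) = 212.33387 g

212.33387 g


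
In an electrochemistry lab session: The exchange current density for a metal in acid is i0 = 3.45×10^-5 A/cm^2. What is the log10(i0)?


i0 = 3.45×10^-5 A/cm^2
log10(i0) = -4.462

-4.462


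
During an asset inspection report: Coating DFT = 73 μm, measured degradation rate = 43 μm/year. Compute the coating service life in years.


Service life = thickness / degradation rate
Life = 73 / 43 = 1.7 years

1.7 years


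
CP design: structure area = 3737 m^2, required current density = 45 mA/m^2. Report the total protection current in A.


I = area * current density, then convert mA → A (÷1000)
I = 3737 * 45 / 1000 = 168.17 A

168.17 A


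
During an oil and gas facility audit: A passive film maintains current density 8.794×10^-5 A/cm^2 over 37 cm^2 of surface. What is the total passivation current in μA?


I = i_pass * A, then convert A → μA (×10^6)
I = 8.794×10^-5 * 37 * 10^6 = 3253.78 μA

3253.78 μA


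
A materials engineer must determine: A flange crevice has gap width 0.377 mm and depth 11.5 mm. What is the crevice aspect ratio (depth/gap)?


Aspect ratio = depth / gap
Ratio = 11.5 / 0.377 = 30.5

30.5


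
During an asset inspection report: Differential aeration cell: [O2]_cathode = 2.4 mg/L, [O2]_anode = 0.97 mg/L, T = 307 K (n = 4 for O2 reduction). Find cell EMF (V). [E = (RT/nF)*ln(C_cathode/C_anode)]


Apply the Nernst concentration-cell relation: E = (RT/nF)*ln(C_cathode/C_anode)
RT/nF = 8.314*307/(4*96485) = 0.00661346 V
ln(2.4/0.97) = 0.90593
E = 0.00661346 * 0.90593 = 0.00599 V

0.00599 V


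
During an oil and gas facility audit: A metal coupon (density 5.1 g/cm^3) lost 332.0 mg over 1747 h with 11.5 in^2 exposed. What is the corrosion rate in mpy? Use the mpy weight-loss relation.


Apply the mpy weight-loss relation: CR = 534 * W / (D * A * T)
Numerator: 534 * 332.0 = 177288.0
Denominator: 5.1 * 11.5 * 1747 = 102461.55
CR = 177288.0 / 102461.55 = 1.73029 mpy

1.73029 mpy


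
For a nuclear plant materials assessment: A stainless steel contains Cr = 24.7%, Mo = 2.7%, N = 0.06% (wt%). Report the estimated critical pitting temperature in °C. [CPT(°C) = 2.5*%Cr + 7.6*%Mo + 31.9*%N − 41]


Apply the ASTM G48 empirical CPT estimate: CPT(°C) = 2.5*%Cr + 7.6*%Mo + 31.9*%N − 41
2.5*24.7 = 61.75; 7.6*2.7 = 20.52; 31.9*0.06 = 1.914
CPT = 61.75 + 20.52 + 1.914 − 41 = 43.184 °C
Rounded to 0.1 °C: CPT ≈ 43.2 °C

43.2 °C


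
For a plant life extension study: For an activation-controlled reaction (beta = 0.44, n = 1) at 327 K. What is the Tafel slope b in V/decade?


Apply the Tafel slope relation: b = 2.303*R*T/(beta*n*F)
Numerator: 2.303 * 8.314 * 327 = 6261.12
Denominator: 0.44 * 1 * 96485 = 42453.4
b = 6261.12 / 42453.4 = 0.147 V/decade

0.147 V/decade


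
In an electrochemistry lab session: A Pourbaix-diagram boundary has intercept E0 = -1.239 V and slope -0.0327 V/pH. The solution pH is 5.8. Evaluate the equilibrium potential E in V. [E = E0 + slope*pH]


Apply the Pourbaix line equation: E = E0 + slope*pH
E = -1.239 + (-0.0327)*5.8 = -1.239 + (-0.18966) = -1.42866 V
Rounded to 4 decimal places: E = -1.4287 V

-1.4287 V


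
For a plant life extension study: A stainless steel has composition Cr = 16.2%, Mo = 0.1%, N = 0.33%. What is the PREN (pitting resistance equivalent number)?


Apply the PREN formula: PREN = Cr + 3.3*Mo + 16*N
PREN = 16.2 + 3.3*0.1 + 16*0.33
PREN = 16.2 + 0.33 + 5.28 = 21.81

21.81


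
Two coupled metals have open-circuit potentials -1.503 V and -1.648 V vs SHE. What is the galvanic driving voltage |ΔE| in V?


Driving voltage is the absolute potential difference.
|ΔE| = |-1.503 − (-1.648)| = 0.145 V

0.145 V


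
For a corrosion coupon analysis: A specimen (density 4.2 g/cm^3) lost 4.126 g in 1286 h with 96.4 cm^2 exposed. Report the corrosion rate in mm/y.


Apply the mm/y weight-loss relation: CR = 87600 * W / (D * A * T)
Numerator: 87600 * 4.126 = 361437.6
Denominator: 4.2 * 96.4 * 1286 = 520675.68
CR = 361437.6 / 520675.68 = 0.69417 mm/y

0.69417 mm/y


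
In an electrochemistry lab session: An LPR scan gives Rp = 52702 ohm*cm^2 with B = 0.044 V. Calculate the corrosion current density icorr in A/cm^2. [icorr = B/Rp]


Apply the Stern-Geary relation: icorr = B / Rp
icorr = 0.044 / 52702 = 8.349×10^-7 A/cm^2

8.349×10^-7 A/cm^2


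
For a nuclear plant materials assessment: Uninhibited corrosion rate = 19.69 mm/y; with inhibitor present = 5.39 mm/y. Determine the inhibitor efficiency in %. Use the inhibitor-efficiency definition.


Apply the inhibitor-efficiency definition: IE = (CR_blank − CR_inh)/CR_blank × 100
IE = (19.69 − 5.39) / 19.69 × 100
IE = 14.3 / 19.69 × 100 = 72.6 %

72.6 %


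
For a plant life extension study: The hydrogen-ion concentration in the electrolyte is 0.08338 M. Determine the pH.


pH = −log10[H+]
pH = −log10(0.08338) = 1.08

1.08


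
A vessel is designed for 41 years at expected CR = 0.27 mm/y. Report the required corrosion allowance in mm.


Corrosion allowance = CR × design life
CA = 0.27 * 41 = 11.07 mm

11.07 mm


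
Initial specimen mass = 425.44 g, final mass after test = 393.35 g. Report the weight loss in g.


Weight loss = initial − final
WL = 425.44 − 393.35 = 32.09 g

32.09 g


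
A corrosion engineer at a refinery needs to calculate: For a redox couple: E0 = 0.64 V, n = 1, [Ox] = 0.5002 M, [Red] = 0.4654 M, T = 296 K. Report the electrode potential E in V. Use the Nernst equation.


Apply the Nernst equation: E = E0 + (RT/nF)*ln([Ox]/[Red])
Step 1: RT/nF = 8.314*296/(1*96485) = 0.02550598 V
Step 2: [Ox]/[Red] = 0.5002/0.4654 = 1.074774
Step 3: ln(1.074774) = 0.07211
Step 4: correction = 0.02550598 * 0.07211 = 0.002 V
E = 0.64 + 0.002 = 0.642 V

0.642 V


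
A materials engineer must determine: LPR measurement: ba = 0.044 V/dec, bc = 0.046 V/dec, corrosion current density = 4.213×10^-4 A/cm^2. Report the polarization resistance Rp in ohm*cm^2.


Apply the Stern-Geary equation: Rp = ba*bc / (2.303*icorr*(ba+bc))
ba*bc = 0.044*0.046 = 0.002024
ba+bc = 0.09; 2.303*icorr*(ba+bc) = 2.303*4.213×10^-4*0.09 = 8.7322851×10^-5
Rp = 0.002024 / 8.7322851×10^-5 = 23.2 ohm*cm^2

23.2 ohm*cm^2


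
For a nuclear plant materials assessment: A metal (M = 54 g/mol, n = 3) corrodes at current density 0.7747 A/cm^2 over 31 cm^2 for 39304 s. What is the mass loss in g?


Apply Faraday's law: m = i*A*t*M / (n*F)
Total charge passed Q = i*A*t = 0.7747*31*39304 = 943913.0728 C
m = Q*M/(n*F) = 943913.0728*54/(3*96485) = 176.09406 g

176.09406 g


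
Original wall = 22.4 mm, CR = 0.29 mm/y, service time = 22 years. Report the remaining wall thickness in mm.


Remaining wall = original − CR × time
t = 22.4 − 0.29*22 = 22.4 − 6.38 = 16.02 mm

16.02 mm


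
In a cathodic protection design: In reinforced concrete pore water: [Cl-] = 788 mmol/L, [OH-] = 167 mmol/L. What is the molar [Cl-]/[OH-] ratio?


Threshold parameter = [Cl-] / [OH-] (molar basis; both in mmol/L, so units cancel)
Ratio = 788 / 167 = 4.72

4.72


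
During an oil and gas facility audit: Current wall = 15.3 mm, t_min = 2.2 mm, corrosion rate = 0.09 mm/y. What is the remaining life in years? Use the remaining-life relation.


Apply the remaining-life relation: RL = (t_current − t_min) / CR
RL = (15.3 − 2.2) / 0.09 = 13.1 / 0.09 = 145.6 years

145.6 years


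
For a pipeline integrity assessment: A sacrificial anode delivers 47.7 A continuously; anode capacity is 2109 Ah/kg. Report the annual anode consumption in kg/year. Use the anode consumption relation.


Annual consumption = current * hours per year / capacity
Rate = 47.7 * 8760 / 2109 = 198.1 kg/year

198.1 kg/year


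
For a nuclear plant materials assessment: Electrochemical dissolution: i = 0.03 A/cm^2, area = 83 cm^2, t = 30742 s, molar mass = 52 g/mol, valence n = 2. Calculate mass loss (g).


Apply Faraday's law: m = i*A*t*M / (n*F)
Total charge passed Q = i*A*t = 0.03*83*30742 = 76547.58 C
m = Q*M/(n*F) = 76547.58*52/(2*96485) = 20.62742 g

20.62742 g


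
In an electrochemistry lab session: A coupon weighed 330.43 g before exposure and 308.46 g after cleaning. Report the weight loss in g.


Weight loss = initial − final
WL = 330.43 − 308.46 = 21.97 g

21.97 g


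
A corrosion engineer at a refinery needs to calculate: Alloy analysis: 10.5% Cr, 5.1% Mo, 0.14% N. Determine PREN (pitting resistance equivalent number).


Apply the PREN formula: PREN = Cr + 3.3*Mo + 16*N
PREN = 10.5 + 3.3*5.1 + 16*0.14
PREN = 10.5 + 16.83 + 2.24 = 29.57

29.57


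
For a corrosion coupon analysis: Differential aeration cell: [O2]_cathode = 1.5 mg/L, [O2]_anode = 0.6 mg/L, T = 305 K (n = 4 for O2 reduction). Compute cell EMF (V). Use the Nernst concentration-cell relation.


Apply the Nernst concentration-cell relation: E = (RT/nF)*ln(C_cathode/C_anode)
RT/nF = 8.314*305/(4*96485) = 0.00657037 V
ln(1.5/0.6) = 0.91629
E = 0.00657037 * 0.91629 = 0.00602 V

0.00602 V


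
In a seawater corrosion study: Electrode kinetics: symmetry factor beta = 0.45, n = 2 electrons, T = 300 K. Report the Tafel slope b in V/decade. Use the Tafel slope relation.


Apply the Tafel slope relation: b = 2.303*R*T/(beta*n*F)
Numerator: 2.303 * 8.314 * 300 = 5744.14
Denominator: 0.45 * 2 * 96485 = 86836.5
b = 5744.14 / 86836.5 = 0.066 V/decade

0.066 V/decade


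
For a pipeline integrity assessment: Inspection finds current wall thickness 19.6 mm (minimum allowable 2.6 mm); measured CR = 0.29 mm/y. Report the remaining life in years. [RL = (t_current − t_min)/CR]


Apply the remaining-life relation: RL = (t_current − t_min) / CR
RL = (19.6 − 2.6) / 0.29 = 17.0 / 0.29 = 58.6 years

58.6 years


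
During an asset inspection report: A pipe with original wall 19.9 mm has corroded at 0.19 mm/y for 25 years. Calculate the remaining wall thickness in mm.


Remaining wall = original − CR × time
t = 19.9 − 0.19*25 = 19.9 − 4.75 = 15.15 mm

15.15 mm


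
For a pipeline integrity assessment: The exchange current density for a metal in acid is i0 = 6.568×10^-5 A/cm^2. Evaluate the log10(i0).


i0 = 6.568×10^-5 A/cm^2
log10(i0) = -4.183

-4.183


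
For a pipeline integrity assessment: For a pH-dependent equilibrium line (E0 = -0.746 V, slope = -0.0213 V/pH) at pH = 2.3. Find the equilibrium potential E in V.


Apply the Pourbaix line equation: E = E0 + slope*pH
E = -0.746 + (-0.0213)*2.3 = -0.746 + (-0.04899) = -0.79499 V
Rounded to 4 decimal places: E = -0.7950 V

-0.7950 V


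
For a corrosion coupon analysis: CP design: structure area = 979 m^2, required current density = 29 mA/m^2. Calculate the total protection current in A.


I = area * current density, then convert mA → A (÷1000)
I = 979 * 29 / 1000 = 28.39 A

28.39 A


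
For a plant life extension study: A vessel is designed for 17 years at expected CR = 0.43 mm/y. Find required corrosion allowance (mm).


Corrosion allowance = CR × design life
CA = 0.43 * 17 = 7.31 mm

7.31 mm


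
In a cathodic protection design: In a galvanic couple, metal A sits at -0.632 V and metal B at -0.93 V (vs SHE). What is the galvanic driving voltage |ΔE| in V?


Driving voltage is the absolute potential difference.
|ΔE| = |-0.632 − (-0.93)| = 0.298 V

0.298 V


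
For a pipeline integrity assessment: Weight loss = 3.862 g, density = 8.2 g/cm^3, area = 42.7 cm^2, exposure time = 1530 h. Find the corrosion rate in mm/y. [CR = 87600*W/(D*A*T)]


Apply the mm/y weight-loss relation: CR = 87600 * W / (D * A * T)
Numerator: 87600 * 3.862 = 338311.2
Denominator: 8.2 * 42.7 * 1530 = 535714.2
CR = 338311.2 / 535714.2 = 0.631514 mm/y

0.631514 mm/y


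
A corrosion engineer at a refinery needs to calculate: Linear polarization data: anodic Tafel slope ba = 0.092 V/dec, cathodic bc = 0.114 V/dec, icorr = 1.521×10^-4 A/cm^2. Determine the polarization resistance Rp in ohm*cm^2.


Apply the Stern-Geary equation: Rp = ba*bc / (2.303*icorr*(ba+bc))
ba*bc = 0.092*0.114 = 0.010488
ba+bc = 0.206; 2.303*icorr*(ba+bc) = 2.303*1.521×10^-4*0.206 = 7.2158978×10^-5
Rp = 0.010488 / 7.2158978×10^-5 = 145.35 ohm*cm^2

145.35 ohm*cm^2


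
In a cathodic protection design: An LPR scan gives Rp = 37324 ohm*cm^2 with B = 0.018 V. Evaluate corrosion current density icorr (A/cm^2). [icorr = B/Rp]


Apply the Stern-Geary relation: icorr = B / Rp
icorr = 0.018 / 37324 = 4.823×10^-7 A/cm^2

4.823×10^-7 A/cm^2


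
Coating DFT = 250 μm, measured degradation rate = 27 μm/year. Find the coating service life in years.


Service life = thickness / degradation rate
Life = 250 / 27 = 9.3 years

9.3 years


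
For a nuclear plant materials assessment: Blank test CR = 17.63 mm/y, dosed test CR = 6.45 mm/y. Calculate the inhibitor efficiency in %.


Apply the inhibitor-efficiency definition: IE = (CR_blank − CR_inh)/CR_blank × 100
IE = (17.63 − 6.45) / 17.63 × 100
IE = 11.18 / 17.63 × 100 = 63.4 %

63.4 %


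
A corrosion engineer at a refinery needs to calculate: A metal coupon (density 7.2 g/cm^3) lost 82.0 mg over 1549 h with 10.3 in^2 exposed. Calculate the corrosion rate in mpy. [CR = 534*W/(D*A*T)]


Apply the mpy weight-loss relation: CR = 534 * W / (D * A * T)
Numerator: 534 * 82.0 = 43788.0
Denominator: 7.2 * 10.3 * 1549 = 114873.84
CR = 43788.0 / 114873.84 = 0.381 mpy

0.381 mpy


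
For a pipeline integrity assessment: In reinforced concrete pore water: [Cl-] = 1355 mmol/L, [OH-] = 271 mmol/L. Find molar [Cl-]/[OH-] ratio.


Threshold parameter = [Cl-] / [OH-] (molar basis; both in mmol/L, so units cancel)
Ratio = 1355 / 271 = 5.0

5.0


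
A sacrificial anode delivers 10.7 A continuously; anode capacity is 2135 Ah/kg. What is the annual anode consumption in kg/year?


Annual consumption = current * hours per year / capacity
Rate = 10.7 * 8760 / 2135 = 43.9 kg/year

43.9 kg/year


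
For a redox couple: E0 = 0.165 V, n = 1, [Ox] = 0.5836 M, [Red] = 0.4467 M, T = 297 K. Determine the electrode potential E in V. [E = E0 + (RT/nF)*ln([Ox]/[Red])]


Apply the Nernst equation: E = E0 + (RT/nF)*ln([Ox]/[Red])
Step 1: RT/nF = 8.314*297/(1*96485) = 0.02559214 V
Step 2: [Ox]/[Red] = 0.5836/0.4467 = 1.30647
Step 3: ln(1.30647) = 0.267329
Step 4: correction = 0.02559214 * 0.267329 = 0.007 V
E = 0.165 + 0.007 = 0.172 V

0.172 V


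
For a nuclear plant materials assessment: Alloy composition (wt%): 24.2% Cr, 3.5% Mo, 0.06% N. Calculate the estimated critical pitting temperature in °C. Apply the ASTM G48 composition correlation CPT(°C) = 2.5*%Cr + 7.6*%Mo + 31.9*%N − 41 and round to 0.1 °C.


Apply the ASTM G48 empirical CPT estimate: CPT(°C) = 2.5*%Cr + 7.6*%Mo + 31.9*%N − 41
2.5*24.2 = 60.5; 7.6*3.5 = 26.6; 31.9*0.06 = 1.914
CPT = 60.5 + 26.6 + 1.914 − 41 = 48.014 °C
Rounded to 0.1 °C: CPT ≈ 48.0 °C

48.0 °C


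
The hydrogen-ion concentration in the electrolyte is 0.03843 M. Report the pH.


pH = −log10[H+]
pH = −log10(0.03843) = 1.42

1.42


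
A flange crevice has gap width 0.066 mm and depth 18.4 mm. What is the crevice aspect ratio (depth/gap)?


Aspect ratio = depth / gap
Ratio = 18.4 / 0.066 = 278.8

278.8


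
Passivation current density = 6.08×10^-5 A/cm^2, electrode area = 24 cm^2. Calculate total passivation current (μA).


I = i_pass * A, then convert A → μA (×10^6)
I = 6.08×10^-5 * 24 * 10^6 = 1459.2 μA

1459.2 μA


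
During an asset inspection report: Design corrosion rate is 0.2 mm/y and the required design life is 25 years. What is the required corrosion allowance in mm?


Corrosion allowance = CR × design life
CA = 0.2 * 25 = 5.0 mm

5.0 mm


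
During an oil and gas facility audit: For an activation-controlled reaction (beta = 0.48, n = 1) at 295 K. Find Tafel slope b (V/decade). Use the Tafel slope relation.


Apply the Tafel slope relation: b = 2.303*R*T/(beta*n*F)
Numerator: 2.303 * 8.314 * 295 = 5648.41
Denominator: 0.48 * 1 * 96485 = 46312.8
b = 5648.41 / 46312.8 = 0.122 V/decade

0.122 V/decade


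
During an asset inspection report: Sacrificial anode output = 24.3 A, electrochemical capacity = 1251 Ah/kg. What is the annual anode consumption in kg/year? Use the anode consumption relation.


Annual consumption = current * hours per year / capacity
Rate = 24.3 * 8760 / 1251 = 170.2 kg/year

170.2 kg/year


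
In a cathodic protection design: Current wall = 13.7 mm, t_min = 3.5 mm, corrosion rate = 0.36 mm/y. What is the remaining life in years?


Apply the remaining-life relation: RL = (t_current − t_min) / CR
RL = (13.7 − 3.5) / 0.36 = 10.2 / 0.36 = 28.3 years

28.3 years


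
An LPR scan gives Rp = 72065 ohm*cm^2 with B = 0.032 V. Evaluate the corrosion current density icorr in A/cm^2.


Apply the Stern-Geary relation: icorr = B / Rp
icorr = 0.032 / 72065 = 4.44×10^-7 A/cm^2

4.44×10^-7 A/cm^2


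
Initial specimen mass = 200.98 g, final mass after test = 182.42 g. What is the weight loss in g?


Weight loss = initial − final
WL = 200.98 − 182.42 = 18.56 g

18.56 g


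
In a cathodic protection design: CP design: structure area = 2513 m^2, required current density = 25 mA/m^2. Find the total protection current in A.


I = area * current density, then convert mA → A (÷1000)
I = 2513 * 25 / 1000 = 62.83 A

62.83 A


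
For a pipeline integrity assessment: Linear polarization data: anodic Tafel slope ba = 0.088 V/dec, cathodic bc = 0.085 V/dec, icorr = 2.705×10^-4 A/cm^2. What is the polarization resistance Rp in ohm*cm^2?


Apply the Stern-Geary equation: Rp = ba*bc / (2.303*icorr*(ba+bc))
ba*bc = 0.088*0.085 = 0.00748
ba+bc = 0.173; 2.303*icorr*(ba+bc) = 2.303*2.705×10^-4*0.173 = 1.0777234×10^-4
Rp = 0.00748 / 1.0777234×10^-4 = 69.41 ohm*cm^2

69.41 ohm*cm^2


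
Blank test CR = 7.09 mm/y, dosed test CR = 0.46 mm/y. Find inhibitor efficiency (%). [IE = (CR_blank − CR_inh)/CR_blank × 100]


Apply the inhibitor-efficiency definition: IE = (CR_blank − CR_inh)/CR_blank × 100
IE = (7.09 − 0.46) / 7.09 × 100
IE = 6.63 / 7.09 × 100 = 93.5 %

93.5 %


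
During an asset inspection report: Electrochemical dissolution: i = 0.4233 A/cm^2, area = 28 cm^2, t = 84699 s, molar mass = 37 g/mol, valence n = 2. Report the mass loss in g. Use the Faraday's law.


Apply Faraday's law: m = i*A*t*M / (n*F)
Total charge passed Q = i*A*t = 0.4233*28*84699 = 1003886.4276 C
m = Q*M/(n*F) = 1003886.4276*37/(2*96485) = 192.485 g

192.485 g


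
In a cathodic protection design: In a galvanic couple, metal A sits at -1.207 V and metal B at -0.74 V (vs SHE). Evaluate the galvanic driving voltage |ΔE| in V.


Driving voltage is the absolute potential difference.
|ΔE| = |-1.207 − (-0.74)| = 0.467 V

0.467 V


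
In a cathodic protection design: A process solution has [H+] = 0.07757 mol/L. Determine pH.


pH = −log10[H+]
pH = −log10(0.07757) = 1.11

1.11


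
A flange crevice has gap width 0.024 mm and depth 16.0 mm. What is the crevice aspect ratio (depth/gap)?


Aspect ratio = depth / gap
Ratio = 16.0 / 0.024 = 666.7

666.7


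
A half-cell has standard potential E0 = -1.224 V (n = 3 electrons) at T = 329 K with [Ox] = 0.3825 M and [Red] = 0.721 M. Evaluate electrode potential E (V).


Apply the Nernst equation: E = E0 + (RT/nF)*ln([Ox]/[Red])
Step 1: RT/nF = 8.314*329/(3*96485) = 0.00944985 V
Step 2: [Ox]/[Red] = 0.3825/0.721 = 0.530513
Step 3: ln(0.530513) = -0.633911
Step 4: correction = 0.00944985 * -0.633911 = -0.006 V
E = -1.224 + -0.006 = -1.23 V

-1.23 V


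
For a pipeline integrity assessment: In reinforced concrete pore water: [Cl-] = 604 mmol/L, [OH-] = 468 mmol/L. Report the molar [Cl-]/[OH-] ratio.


Threshold parameter = [Cl-] / [OH-] (molar basis; both in mmol/L, so units cancel)
Ratio = 604 / 468 = 1.29

1.29


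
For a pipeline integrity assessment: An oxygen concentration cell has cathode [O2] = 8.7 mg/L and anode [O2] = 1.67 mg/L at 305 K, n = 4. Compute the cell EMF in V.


Apply the Nernst concentration-cell relation: E = (RT/nF)*ln(C_cathode/C_anode)
RT/nF = 8.314*305/(4*96485) = 0.00657037 V
ln(8.7/1.67) = 1.6505
E = 0.00657037 * 1.6505 = 0.01084 V

0.01084 V


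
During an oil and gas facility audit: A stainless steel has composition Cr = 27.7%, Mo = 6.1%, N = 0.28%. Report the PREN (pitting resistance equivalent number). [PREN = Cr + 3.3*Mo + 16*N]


Apply the PREN formula: PREN = Cr + 3.3*Mo + 16*N
PREN = 27.7 + 3.3*6.1 + 16*0.28
PREN = 27.7 + 20.13 + 4.48 = 52.31

52.31


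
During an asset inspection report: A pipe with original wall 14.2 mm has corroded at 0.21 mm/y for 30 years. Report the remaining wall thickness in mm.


Remaining wall = original − CR × time
t = 14.2 − 0.21*30 = 14.2 − 6.3 = 7.9 mm

7.9 mm


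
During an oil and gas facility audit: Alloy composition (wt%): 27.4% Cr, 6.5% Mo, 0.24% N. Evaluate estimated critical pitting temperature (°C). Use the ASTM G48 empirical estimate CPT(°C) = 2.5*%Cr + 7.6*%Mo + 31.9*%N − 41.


Apply the ASTM G48 empirical CPT estimate: CPT(°C) = 2.5*%Cr + 7.6*%Mo + 31.9*%N − 41
2.5*27.4 = 68.5; 7.6*6.5 = 49.4; 31.9*0.24 = 7.656
CPT = 68.5 + 49.4 + 7.656 − 41 = 84.556 °C
Rounded to 0.1 °C: CPT ≈ 84.6 °C

84.6 °C


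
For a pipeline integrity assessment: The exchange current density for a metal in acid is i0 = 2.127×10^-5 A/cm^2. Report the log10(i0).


i0 = 2.127×10^-5 A/cm^2
log10(i0) = -4.672

-4.672


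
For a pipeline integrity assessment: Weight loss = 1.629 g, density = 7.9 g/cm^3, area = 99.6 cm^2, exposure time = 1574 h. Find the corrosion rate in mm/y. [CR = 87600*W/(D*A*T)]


Apply the mm/y weight-loss relation: CR = 87600 * W / (D * A * T)
Numerator: 87600 * 1.629 = 142700.4
Denominator: 7.9 * 99.6 * 1574 = 1238486.16
CR = 142700.4 / 1238486.16 = 0.11522 mm/y

0.11522 mm/y


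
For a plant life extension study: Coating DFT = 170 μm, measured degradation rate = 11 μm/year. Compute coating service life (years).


Service life = thickness / degradation rate
Life = 170 / 11 = 15.5 years

15.5 years


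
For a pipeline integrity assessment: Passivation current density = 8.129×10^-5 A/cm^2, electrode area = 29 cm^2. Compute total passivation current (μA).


I = i_pass * A, then convert A → μA (×10^6)
I = 8.129×10^-5 * 29 * 10^6 = 2357.41 μA

2357.41 μA


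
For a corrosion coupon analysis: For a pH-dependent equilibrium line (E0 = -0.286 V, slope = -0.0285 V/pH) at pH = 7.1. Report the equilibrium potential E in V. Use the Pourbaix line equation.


Apply the Pourbaix line equation: E = E0 + slope*pH
E = -0.286 + (-0.0285)*7.1 = -0.286 + (-0.20235) = -0.48835 V
Rounded to 4 decimal places: E = -0.4884 V

-0.4884 V


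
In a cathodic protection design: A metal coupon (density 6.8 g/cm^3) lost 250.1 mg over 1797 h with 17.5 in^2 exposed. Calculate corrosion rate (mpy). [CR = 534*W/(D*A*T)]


Apply the mpy weight-loss relation: CR = 534 * W / (D * A * T)
Numerator: 534 * 250.1 = 133553.4
Denominator: 6.8 * 17.5 * 1797 = 213843.0
CR = 133553.4 / 213843.0 = 0.625 mpy

0.625 mpy


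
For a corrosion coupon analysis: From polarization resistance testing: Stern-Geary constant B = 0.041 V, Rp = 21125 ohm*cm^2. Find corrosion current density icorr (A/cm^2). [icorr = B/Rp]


Apply the Stern-Geary relation: icorr = B / Rp
icorr = 0.041 / 21125 = 1.941×10^-6 A/cm^2

1.941×10^-6 A/cm^2


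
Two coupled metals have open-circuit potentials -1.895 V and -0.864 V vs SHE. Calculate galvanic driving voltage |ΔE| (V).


Driving voltage is the absolute potential difference.
|ΔE| = |-1.895 − (-0.864)| = 1.031 V

1.031 V


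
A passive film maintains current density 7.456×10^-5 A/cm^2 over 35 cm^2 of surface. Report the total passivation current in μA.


I = i_pass * A, then convert A → μA (×10^6)
I = 7.456×10^-5 * 35 * 10^6 = 2609.6 μA

2609.6 μA


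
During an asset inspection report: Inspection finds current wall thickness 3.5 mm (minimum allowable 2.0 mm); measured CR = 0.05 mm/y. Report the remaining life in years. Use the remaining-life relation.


Apply the remaining-life relation: RL = (t_current − t_min) / CR
RL = (3.5 − 2.0) / 0.05 = 1.5 / 0.05 = 30.0 years

30.0 years


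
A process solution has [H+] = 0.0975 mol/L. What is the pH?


pH = −log10[H+]
pH = −log10(0.0975) = 1.01

1.01


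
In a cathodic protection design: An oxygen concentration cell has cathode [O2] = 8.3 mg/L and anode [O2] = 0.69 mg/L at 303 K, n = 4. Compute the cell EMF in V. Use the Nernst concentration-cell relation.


Apply the Nernst concentration-cell relation: E = (RT/nF)*ln(C_cathode/C_anode)
RT/nF = 8.314*303/(4*96485) = 0.00652729 V
ln(8.3/0.69) = 2.48732
E = 0.00652729 * 2.48732 = 0.01624 V

0.01624 V


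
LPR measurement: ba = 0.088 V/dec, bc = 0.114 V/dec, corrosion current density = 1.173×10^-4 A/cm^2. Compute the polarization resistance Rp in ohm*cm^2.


Apply the Stern-Geary equation: Rp = ba*bc / (2.303*icorr*(ba+bc))
ba*bc = 0.088*0.114 = 0.010032
ba+bc = 0.202; 2.303*icorr*(ba+bc) = 2.303*1.173×10^-4*0.202 = 5.4568664×10^-5
Rp = 0.010032 / 5.4568664×10^-5 = 183.84 ohm*cm^2

183.84 ohm*cm^2


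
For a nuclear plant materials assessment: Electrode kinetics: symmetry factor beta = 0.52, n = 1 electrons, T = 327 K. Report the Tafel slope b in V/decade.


Apply the Tafel slope relation: b = 2.303*R*T/(beta*n*F)
Numerator: 2.303 * 8.314 * 327 = 6261.12
Denominator: 0.52 * 1 * 96485 = 50172.2
b = 6261.12 / 50172.2 = 0.125 V/decade

0.125 V/decade


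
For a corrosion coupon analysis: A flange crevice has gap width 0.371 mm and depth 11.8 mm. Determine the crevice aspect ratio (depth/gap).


Aspect ratio = depth / gap
Ratio = 11.8 / 0.371 = 31.8

31.8


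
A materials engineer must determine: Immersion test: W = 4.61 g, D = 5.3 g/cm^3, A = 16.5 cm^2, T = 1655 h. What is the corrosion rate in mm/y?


Apply the mm/y weight-loss relation: CR = 87600 * W / (D * A * T)
Numerator: 87600 * 4.61 = 403836.0
Denominator: 5.3 * 16.5 * 1655 = 144729.75
CR = 403836.0 / 144729.75 = 2.790276 mm/y

2.790276 mm/y


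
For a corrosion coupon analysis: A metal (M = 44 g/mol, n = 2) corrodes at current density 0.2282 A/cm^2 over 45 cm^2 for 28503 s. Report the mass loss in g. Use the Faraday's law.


Apply Faraday's law: m = i*A*t*M / (n*F)
Total charge passed Q = i*A*t = 0.2282*45*28503 = 292697.307 C
m = Q*M/(n*F) = 292697.307*44/(2*96485) = 66.73929 g

66.73929 g


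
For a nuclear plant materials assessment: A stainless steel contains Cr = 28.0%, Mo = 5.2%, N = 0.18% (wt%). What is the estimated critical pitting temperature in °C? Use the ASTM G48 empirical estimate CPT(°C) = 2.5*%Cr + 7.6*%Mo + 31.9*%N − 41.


Apply the ASTM G48 empirical CPT estimate: CPT(°C) = 2.5*%Cr + 7.6*%Mo + 31.9*%N − 41
2.5*28.0 = 70; 7.6*5.2 = 39.52; 31.9*0.18 = 5.742
CPT = 70 + 39.52 + 5.742 − 41 = 74.262 °C
Rounded to 0.1 °C: CPT ≈ 74.3 °C

74.3 °C


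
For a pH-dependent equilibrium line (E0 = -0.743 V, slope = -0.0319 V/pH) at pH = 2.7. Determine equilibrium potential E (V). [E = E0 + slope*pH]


Apply the Pourbaix line equation: E = E0 + slope*pH
E = -0.743 + (-0.0319)*2.7 = -0.743 + (-0.08613) = -0.82913 V
Rounded to 4 decimal places: E = -0.8291 V

-0.8291 V


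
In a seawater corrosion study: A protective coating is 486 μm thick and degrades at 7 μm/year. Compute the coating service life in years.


Service life = thickness / degradation rate
Life = 486 / 7 = 69.4 years

69.4 years


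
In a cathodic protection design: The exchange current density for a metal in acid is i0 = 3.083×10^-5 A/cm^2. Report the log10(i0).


i0 = 3.083×10^-5 A/cm^2
log10(i0) = -4.511

-4.511


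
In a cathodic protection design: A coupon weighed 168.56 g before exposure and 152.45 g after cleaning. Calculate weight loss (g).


Weight loss = initial − final
WL = 168.56 − 152.45 = 16.11 g

16.11 g


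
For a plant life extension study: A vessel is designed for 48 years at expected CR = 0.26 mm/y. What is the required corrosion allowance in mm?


Corrosion allowance = CR × design life
CA = 0.26 * 48 = 12.48 mm

12.48 mm


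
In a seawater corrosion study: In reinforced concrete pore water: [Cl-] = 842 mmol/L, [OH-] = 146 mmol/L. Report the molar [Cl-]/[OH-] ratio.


Threshold parameter = [Cl-] / [OH-] (molar basis; both in mmol/L, so units cancel)
Ratio = 842 / 146 = 5.77

5.77


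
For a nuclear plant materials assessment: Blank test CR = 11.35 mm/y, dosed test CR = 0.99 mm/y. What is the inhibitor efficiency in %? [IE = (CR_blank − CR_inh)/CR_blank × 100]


Apply the inhibitor-efficiency definition: IE = (CR_blank − CR_inh)/CR_blank × 100
IE = (11.35 − 0.99) / 11.35 × 100
IE = 10.36 / 11.35 × 100 = 91.3 %

91.3 %


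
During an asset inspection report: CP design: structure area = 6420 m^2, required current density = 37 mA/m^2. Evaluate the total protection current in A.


I = area * current density, then convert mA → A (÷1000)
I = 6420 * 37 / 1000 = 237.54 A

237.54 A


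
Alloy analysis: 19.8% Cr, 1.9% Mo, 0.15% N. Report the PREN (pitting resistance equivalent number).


Apply the PREN formula: PREN = Cr + 3.3*Mo + 16*N
PREN = 19.8 + 3.3*1.9 + 16*0.15
PREN = 19.8 + 6.27 + 2.4 = 28.47

28.47


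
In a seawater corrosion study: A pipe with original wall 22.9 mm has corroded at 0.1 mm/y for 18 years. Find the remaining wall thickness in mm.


Remaining wall = original − CR × time
t = 22.9 − 0.1*18 = 22.9 − 1.8 = 21.1 mm

21.1 mm


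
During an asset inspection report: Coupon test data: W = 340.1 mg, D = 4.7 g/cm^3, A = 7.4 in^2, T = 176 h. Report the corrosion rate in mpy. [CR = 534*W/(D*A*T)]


Apply the mpy weight-loss relation: CR = 534 * W / (D * A * T)
Numerator: 534 * 340.1 = 181613.4
Denominator: 4.7 * 7.4 * 176 = 6121.28
CR = 181613.4 / 6121.28 = 29.6692 mpy

29.6692 mpy


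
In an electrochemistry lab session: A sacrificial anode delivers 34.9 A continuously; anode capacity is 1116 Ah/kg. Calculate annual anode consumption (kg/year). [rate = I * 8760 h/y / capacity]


Annual consumption = current * hours per year / capacity
Rate = 34.9 * 8760 / 1116 = 273.9 kg/year

273.9 kg/year


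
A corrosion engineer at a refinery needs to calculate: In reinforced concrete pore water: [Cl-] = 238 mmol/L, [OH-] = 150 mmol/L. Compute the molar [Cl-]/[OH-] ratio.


Threshold parameter = [Cl-] / [OH-] (molar basis; both in mmol/L, so units cancel)
Ratio = 238 / 150 = 1.59

1.59


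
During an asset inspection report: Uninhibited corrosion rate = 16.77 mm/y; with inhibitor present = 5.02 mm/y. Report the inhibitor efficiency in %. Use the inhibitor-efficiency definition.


Apply the inhibitor-efficiency definition: IE = (CR_blank − CR_inh)/CR_blank × 100
IE = (16.77 − 5.02) / 16.77 × 100
IE = 11.75 / 16.77 × 100 = 70.1 %

70.1 %


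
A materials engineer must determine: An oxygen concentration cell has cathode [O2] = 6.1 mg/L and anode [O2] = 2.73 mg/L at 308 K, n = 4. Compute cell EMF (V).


Apply the Nernst concentration-cell relation: E = (RT/nF)*ln(C_cathode/C_anode)
RT/nF = 8.314*308/(4*96485) = 0.006635 V
ln(6.1/2.73) = 0.80399
E = 0.006635 * 0.80399 = 0.00533 V

0.00533 V


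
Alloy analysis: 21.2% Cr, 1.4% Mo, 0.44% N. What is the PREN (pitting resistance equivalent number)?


Apply the PREN formula: PREN = Cr + 3.3*Mo + 16*N
PREN = 21.2 + 3.3*1.4 + 16*0.44
PREN = 21.2 + 4.62 + 7.04 = 32.86

32.86


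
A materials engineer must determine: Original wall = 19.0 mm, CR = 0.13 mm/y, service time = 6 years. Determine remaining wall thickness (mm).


Remaining wall = original − CR × time
t = 19.0 − 0.13*6 = 19.0 − 0.78 = 18.22 mm

18.22 mm


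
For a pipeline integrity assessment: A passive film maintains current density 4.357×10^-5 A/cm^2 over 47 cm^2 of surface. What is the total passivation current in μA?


I = i_pass * A, then convert A → μA (×10^6)
I = 4.357×10^-5 * 47 * 10^6 = 2047.79 μA

2047.79 μA


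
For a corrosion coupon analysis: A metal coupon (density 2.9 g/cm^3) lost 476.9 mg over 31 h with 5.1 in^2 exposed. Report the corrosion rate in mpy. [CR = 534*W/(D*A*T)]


Apply the mpy weight-loss relation: CR = 534 * W / (D * A * T)
Numerator: 534 * 476.9 = 254664.6
Denominator: 2.9 * 5.1 * 31 = 458.49
CR = 254664.6 / 458.49 = 555.442 mpy

555.442 mpy


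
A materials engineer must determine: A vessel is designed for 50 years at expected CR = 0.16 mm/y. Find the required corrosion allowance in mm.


Corrosion allowance = CR × design life
CA = 0.16 * 50 = 8.0 mm

8.0 mm


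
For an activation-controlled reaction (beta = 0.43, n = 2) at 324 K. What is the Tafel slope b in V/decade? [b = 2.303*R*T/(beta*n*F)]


Apply the Tafel slope relation: b = 2.303*R*T/(beta*n*F)
Numerator: 2.303 * 8.314 * 324 = 6203.67
Denominator: 0.43 * 2 * 96485 = 82977.1
b = 6203.67 / 82977.1 = 0.075 V/decade

0.075 V/decade


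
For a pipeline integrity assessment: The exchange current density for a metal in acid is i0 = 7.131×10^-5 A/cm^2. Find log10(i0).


i0 = 7.131×10^-5 A/cm^2
log10(i0) = -4.147

-4.147


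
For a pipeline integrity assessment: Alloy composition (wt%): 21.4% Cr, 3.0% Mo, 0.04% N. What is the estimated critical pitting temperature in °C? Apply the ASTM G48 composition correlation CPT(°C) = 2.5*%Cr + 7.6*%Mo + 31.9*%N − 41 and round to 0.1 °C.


Apply the ASTM G48 empirical CPT estimate: CPT(°C) = 2.5*%Cr + 7.6*%Mo + 31.9*%N − 41
2.5*21.4 = 53.5; 7.6*3.0 = 22.8; 31.9*0.04 = 1.276
CPT = 53.5 + 22.8 + 1.276 − 41 = 36.576 °C
Rounded to 0.1 °C: CPT ≈ 36.6 °C

36.6 °C


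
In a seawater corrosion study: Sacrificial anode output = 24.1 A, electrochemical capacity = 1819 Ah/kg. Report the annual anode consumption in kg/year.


Annual consumption = current * hours per year / capacity
Rate = 24.1 * 8760 / 1819 = 116.1 kg/year

116.1 kg/year


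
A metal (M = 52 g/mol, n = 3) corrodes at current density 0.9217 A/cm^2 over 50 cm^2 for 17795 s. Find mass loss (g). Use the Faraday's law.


Apply Faraday's law: m = i*A*t*M / (n*F)
Total charge passed Q = i*A*t = 0.9217*50*17795 = 820082.575 C
m = Q*M/(n*F) = 820082.575*52/(3*96485) = 147.3262 g

147.3262 g


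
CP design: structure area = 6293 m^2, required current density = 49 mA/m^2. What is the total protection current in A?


I = area * current density, then convert mA → A (÷1000)
I = 6293 * 49 / 1000 = 308.36 A

308.36 A


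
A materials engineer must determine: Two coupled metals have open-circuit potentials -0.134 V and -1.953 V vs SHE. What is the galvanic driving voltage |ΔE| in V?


Driving voltage is the absolute potential difference.
|ΔE| = |-0.134 − (-1.953)| = 1.819 V

1.819 V


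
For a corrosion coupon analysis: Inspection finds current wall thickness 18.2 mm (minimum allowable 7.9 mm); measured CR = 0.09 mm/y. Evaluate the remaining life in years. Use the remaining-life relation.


Apply the remaining-life relation: RL = (t_current − t_min) / CR
RL = (18.2 − 7.9) / 0.09 = 10.3 / 0.09 = 114.4 years

114.4 years


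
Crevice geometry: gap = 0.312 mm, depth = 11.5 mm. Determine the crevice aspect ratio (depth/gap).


Aspect ratio = depth / gap
Ratio = 11.5 / 0.312 = 36.9

36.9


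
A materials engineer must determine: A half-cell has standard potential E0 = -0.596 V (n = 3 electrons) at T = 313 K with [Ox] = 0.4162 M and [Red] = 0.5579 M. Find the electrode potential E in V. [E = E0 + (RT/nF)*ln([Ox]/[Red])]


Apply the Nernst equation: E = E0 + (RT/nF)*ln([Ox]/[Red])
Step 1: RT/nF = 8.314*313/(3*96485) = 0.00899028 V
Step 2: [Ox]/[Red] = 0.4162/0.5579 = 0.746012
Step 3: ln(0.746012) = -0.293014
Step 4: correction = 0.00899028 * -0.293014 = -0.0026 V
E = -0.596 + -0.0026 = -0.5986 V

-0.5986 V


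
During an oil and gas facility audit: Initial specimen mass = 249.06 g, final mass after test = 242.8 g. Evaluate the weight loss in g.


Weight loss = initial − final
WL = 249.06 − 242.8 = 6.26 g

6.26 g


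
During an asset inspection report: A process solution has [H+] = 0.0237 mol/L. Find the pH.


pH = −log10[H+]
pH = −log10(0.0237) = 1.63

1.63


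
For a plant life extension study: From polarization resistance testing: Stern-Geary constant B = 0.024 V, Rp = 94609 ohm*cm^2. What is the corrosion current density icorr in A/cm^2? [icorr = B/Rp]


Apply the Stern-Geary relation: icorr = B / Rp
icorr = 0.024 / 94609 = 2.537×10^-7 A/cm^2

2.537×10^-7 A/cm^2


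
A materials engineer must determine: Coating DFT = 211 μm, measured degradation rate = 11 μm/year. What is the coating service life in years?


Service life = thickness / degradation rate
Life = 211 / 11 = 19.2 years

19.2 years


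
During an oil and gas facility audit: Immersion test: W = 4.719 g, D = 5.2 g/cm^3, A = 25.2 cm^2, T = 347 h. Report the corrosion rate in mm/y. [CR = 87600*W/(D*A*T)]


Apply the mm/y weight-loss relation: CR = 87600 * W / (D * A * T)
Numerator: 87600 * 4.719 = 413384.4
Denominator: 5.2 * 25.2 * 347 = 45470.88
CR = 413384.4 / 45470.88 = 9.0912 mm/y

9.0912 mm/y


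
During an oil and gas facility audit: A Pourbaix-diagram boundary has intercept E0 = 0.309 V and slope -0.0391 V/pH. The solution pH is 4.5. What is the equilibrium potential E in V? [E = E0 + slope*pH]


Apply the Pourbaix line equation: E = E0 + slope*pH
E = 0.309 + (-0.0391)*4.5 = 0.309 + (-0.17595) = 0.13305 V
Rounded to 3 decimal places: E = 0.133 V

0.133 V
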